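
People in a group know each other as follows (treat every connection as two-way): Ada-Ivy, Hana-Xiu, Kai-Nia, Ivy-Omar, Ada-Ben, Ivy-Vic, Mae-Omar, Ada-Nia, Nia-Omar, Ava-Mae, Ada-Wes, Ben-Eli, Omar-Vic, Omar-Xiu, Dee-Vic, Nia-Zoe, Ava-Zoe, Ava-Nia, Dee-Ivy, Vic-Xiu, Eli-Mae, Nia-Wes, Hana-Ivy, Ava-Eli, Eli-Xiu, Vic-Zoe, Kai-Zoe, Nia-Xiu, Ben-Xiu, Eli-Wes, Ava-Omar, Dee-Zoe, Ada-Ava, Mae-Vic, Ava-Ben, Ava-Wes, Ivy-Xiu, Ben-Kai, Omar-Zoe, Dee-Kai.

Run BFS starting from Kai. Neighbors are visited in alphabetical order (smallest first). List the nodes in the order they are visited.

Visit Kai; enqueue Ben, Dee, Nia, Zoe → queue [Ben, Dee, Nia, Zoe]
Visit Ben; enqueue Ada, Ava, Eli, Xiu → queue [Dee, Nia, Zoe, Ada, Ava, Eli, Xiu]
Visit Dee; enqueue Ivy, Vic → queue [Nia, Zoe, Ada, Ava, Eli, Xiu, Ivy, Vic]
Visit Nia; enqueue Omar, Wes → queue [Zoe, Ada, Ava, Eli, Xiu, Ivy, Vic, Omar, Wes]
Visit Zoe → queue [Ada, Ava, Eli, Xiu, Ivy, Vic, Omar, Wes]
Visit Ada → queue [Ava, Eli, Xiu, Ivy, Vic, Omar, Wes]
Visit Ava; enqueue Mae → queue [Eli, Xiu, Ivy, Vic, Omar, Wes, Mae]
Visit Eli → queue [Xiu, Ivy, Vic, Omar, Wes, Mae]
Visit Xiu; enqueue Hana → queue [Ivy, Vic, Omar, Wes, Mae, Hana]
Visit Ivy → queue [Vic, Omar, Wes, Mae, Hana]
Visit Vic → queue [Omar, Wes, Mae, Hana]
Visit Omar → queue [Wes, Mae, Hana]
Visit Wes → queue [Mae, Hana]
Visit Mae → queue [Hana]
Visit Hana → queue []

Kai → Ben → Dee → Nia → Zoe → Ada → Ava → Eli → Xiu → Ivy → Vic → Omar → Wes → Mae → Hana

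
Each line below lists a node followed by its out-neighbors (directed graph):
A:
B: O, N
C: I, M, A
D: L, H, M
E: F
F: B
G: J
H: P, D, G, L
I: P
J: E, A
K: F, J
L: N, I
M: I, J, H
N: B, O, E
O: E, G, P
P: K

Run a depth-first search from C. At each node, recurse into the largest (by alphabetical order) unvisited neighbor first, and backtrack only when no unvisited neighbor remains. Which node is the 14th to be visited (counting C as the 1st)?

Visit C
C → M
M → J
J → E
E → F
F → B
B → O
O → P
P → K
O → G
B → N
J → A
M → I
M → H
H → L
H → D

Visit order: C, M, J, E, F, B, O, P, K, G, N, A, I, H, L, D

H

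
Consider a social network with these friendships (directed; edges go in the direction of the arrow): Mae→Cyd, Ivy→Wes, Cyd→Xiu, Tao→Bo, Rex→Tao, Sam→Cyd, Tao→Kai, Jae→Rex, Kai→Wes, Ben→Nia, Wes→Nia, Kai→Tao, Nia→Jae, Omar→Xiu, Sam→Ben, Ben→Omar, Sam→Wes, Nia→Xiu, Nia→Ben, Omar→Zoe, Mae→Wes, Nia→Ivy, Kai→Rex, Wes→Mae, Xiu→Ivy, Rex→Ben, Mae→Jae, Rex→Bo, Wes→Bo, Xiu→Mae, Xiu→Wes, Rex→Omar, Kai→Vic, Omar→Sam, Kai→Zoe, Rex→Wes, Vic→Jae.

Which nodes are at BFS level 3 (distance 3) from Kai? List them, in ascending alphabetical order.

Level 0: Kai
Level 1: Rex, Tao, Vic, Wes, Zoe
Level 2: Ben, Bo, Jae, Mae, Nia, Omar
Level 3: Cyd, Ivy, Sam, Xiu

Cyd, Ivy, Sam, Xiu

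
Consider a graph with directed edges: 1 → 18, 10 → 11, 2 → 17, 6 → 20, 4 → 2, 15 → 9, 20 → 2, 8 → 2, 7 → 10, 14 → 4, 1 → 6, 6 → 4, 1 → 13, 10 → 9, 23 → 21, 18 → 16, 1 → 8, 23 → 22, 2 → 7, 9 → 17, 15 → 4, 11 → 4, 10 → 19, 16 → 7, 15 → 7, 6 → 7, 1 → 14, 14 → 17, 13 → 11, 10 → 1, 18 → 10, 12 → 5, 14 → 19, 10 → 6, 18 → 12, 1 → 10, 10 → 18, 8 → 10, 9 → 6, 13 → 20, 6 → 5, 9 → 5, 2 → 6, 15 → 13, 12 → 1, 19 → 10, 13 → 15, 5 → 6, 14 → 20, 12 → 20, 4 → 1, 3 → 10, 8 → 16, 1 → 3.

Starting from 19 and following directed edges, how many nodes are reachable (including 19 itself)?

20

BFS from 19 visits: 19, 10, 1, 6, 9, 11, 18, 3, 8, 13, 14, 4, 5, 7, 20, 17, 12, 16, 2, 15
Reachable nodes: 20 of 23 total.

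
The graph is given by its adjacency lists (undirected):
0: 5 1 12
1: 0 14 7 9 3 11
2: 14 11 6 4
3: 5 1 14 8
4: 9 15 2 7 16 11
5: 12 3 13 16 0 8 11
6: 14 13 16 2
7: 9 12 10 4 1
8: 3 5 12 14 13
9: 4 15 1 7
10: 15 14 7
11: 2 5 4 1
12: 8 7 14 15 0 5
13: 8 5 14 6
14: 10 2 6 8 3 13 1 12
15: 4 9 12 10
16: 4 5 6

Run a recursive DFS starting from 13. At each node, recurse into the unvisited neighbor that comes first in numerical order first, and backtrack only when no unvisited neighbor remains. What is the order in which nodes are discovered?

Visit 13
13 → 5
5 → 0
0 → 1
1 → 3
3 → 8
8 → 12
12 → 7
7 → 4
4 → 2
2 → 6
6 → 14
14 → 10
10 → 15
15 → 9
6 → 16
2 → 11

13, 5, 0, 1, 3, 8, 12, 7, 4, 2, 6, 14, 10, 15, 9, 16, 11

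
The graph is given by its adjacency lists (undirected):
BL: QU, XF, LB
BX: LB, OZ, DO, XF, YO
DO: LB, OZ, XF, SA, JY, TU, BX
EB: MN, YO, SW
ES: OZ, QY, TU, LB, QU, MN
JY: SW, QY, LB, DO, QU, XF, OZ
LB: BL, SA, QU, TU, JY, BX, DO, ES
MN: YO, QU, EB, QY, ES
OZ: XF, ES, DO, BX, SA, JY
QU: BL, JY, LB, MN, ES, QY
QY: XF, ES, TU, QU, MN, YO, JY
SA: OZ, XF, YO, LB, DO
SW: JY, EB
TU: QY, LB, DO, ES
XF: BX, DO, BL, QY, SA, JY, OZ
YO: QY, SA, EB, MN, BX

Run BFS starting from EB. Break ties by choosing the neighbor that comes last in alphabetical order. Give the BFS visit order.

EB, YO, SW, MN, SA, QY, BX, JY, QU, ES, XF, OZ, LB, DO, TU, BL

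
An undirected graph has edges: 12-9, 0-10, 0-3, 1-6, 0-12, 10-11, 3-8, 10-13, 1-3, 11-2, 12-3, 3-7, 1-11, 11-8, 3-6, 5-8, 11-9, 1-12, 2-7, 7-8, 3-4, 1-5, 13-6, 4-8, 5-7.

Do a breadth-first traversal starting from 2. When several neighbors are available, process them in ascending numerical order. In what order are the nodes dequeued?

Visit 2; enqueue 7, 11 → queue [7, 11]
Visit 7; enqueue 3, 5, 8 → queue [11, 3, 5, 8]
Visit 11; enqueue 1, 9, 10 → queue [3, 5, 8, 1, 9, 10]
Visit 3; enqueue 0, 4, 6, 12 → queue [5, 8, 1, 9, 10, 0, 4, 6, 12]
Visit 5 → queue [8, 1, 9, 10, 0, 4, 6, 12]
Visit 8 → queue [1, 9, 10, 0, 4, 6, 12]
Visit 1 → queue [9, 10, 0, 4, 6, 12]
Visit 9 → queue [10, 0, 4, 6, 12]
Visit 10; enqueue 13 → queue [0, 4, 6, 12, 13]
Visit 0 → queue [4, 6, 12, 13]
Visit 4 → queue [6, 12, 13]
Visit 6 → queue [12, 13]
Visit 12 → queue [13]
Visit 13 → queue []

2 → 7 → 11 → 3 → 5 → 8 → 1 → 9 → 10 → 0 → 4 → 6 → 12 → 13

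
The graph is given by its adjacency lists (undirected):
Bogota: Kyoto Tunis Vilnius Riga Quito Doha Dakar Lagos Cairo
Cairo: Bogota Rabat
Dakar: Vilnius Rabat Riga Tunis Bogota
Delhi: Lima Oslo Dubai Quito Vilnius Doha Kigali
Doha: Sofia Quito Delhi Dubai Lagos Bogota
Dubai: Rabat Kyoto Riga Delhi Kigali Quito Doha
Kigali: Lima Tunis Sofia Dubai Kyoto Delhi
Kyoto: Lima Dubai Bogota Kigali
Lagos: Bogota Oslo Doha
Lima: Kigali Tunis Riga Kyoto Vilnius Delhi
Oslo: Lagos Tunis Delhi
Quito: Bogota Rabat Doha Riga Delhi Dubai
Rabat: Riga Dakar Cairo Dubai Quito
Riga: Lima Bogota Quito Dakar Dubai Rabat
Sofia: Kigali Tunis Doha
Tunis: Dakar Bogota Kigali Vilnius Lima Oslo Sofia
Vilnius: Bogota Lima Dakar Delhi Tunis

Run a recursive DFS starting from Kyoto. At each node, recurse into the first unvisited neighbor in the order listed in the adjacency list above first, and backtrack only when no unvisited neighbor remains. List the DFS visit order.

Visit Kyoto
Kyoto → Lima
Lima → Kigali
Kigali → Tunis
Tunis → Dakar
Dakar → Vilnius
Vilnius → Bogota
Bogota → Riga
Riga → Quito
Quito → Rabat
Rabat → Cairo
Rabat → Dubai
Dubai → Delhi
Delhi → Oslo
Oslo → Lagos
Lagos → Doha
Doha → Sofia

Kyoto, Lima, Kigali, Tunis, Dakar, Vilnius, Bogota, Riga, Quito, Rabat, Cairo, Dubai, Delhi, Oslo, Lagos, Doha, Sofia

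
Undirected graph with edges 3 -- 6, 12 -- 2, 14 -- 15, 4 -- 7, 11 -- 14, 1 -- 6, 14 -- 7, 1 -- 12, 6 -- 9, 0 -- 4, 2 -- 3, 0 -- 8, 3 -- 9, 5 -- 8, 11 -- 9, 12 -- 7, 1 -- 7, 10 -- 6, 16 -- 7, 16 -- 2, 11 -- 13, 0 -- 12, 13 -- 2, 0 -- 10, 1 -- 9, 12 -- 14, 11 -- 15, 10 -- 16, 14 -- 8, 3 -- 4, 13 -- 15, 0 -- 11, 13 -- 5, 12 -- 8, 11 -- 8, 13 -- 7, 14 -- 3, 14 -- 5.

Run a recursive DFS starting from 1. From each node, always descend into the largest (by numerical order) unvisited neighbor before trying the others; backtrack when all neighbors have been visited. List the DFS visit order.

1, 12, 14, 15, 13, 11, 9, 6, 10, 16, 7, 4, 3, 2, 0, 8, 5

Visit 1
1 → 12
12 → 14
14 → 15
15 → 13
13 → 11
11 → 9
9 → 6
6 → 10
10 → 16
16 → 7
7 → 4
4 → 3
3 → 2
4 → 0
0 → 8
8 → 5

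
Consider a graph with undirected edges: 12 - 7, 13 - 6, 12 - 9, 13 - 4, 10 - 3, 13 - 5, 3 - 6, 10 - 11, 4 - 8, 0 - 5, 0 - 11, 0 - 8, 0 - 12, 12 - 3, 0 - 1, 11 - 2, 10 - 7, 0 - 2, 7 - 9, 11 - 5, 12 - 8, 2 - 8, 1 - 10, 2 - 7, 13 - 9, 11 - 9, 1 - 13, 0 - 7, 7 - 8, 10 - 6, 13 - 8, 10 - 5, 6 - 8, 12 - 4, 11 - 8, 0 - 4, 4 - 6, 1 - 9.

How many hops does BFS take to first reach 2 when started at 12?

Level 0: 12
Level 1: 0, 3, 4, 7, 8, 9
Level 2: 1, 2, 5, 6, 10, 11, 13
2 first appears at level 2.

2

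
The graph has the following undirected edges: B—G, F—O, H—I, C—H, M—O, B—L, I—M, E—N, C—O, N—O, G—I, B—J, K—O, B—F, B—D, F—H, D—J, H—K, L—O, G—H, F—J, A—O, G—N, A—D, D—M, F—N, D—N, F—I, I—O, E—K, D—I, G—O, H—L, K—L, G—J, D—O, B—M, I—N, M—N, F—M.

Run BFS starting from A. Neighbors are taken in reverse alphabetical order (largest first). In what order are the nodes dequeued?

Visit A; enqueue O, D → queue [O, D]
Visit O; enqueue N, M, L, K, I, G, F, C → queue [D, N, M, L, K, I, G, F, C]
Visit D; enqueue J, B → queue [N, M, L, K, I, G, F, C, J, B]
Visit N; enqueue E → queue [M, L, K, I, G, F, C, J, B, E]
Visit M → queue [L, K, I, G, F, C, J, B, E]
Visit L; enqueue H → queue [K, I, G, F, C, J, B, E, H]
Visit K → queue [I, G, F, C, J, B, E, H]
Visit I → queue [G, F, C, J, B, E, H]
Visit G → queue [F, C, J, B, E, H]
Visit F → queue [C, J, B, E, H]
Visit C → queue [J, B, E, H]
Visit J → queue [B, E, H]
Visit B → queue [E, H]
Visit E → queue [H]
Visit H → queue []

A -> O -> D -> N -> M -> L -> K -> I -> G -> F -> C -> J -> B -> E -> H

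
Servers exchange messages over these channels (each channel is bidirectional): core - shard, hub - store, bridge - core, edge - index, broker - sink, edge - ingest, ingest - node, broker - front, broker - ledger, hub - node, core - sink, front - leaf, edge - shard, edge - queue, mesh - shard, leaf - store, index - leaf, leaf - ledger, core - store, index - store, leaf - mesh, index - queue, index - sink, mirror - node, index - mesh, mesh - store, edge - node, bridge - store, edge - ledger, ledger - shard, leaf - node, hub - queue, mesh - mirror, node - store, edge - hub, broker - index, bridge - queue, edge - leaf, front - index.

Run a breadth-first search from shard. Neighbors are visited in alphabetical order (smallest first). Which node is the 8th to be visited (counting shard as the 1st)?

store

Visit shard; enqueue core, edge, ledger, mesh → queue [core, edge, ledger, mesh]
Visit core; enqueue bridge, sink, store → queue [edge, ledger, mesh, bridge, sink, store]
Visit edge; enqueue hub, index, ingest, leaf, node, queue → queue [ledger, mesh, bridge, sink, store, hub, index, ingest, leaf, node, queue]
Visit ledger; enqueue broker → queue [mesh, bridge, sink, store, hub, index, ingest, leaf, node, queue, broker]
Visit mesh; enqueue mirror → queue [bridge, sink, store, hub, index, ingest, leaf, node, queue, broker, mirror]
Visit bridge → queue [sink, store, hub, index, ingest, leaf, node, queue, broker, mirror]
Visit sink → queue [store, hub, index, ingest, leaf, node, queue, broker, mirror]
Visit store → queue [hub, index, ingest, leaf, node, queue, broker, mirror]
Visit hub → queue [index, ingest, leaf, node, queue, broker, mirror]
Visit index; enqueue front → queue [ingest, leaf, node, queue, broker, mirror, front]
Visit ingest → queue [leaf, node, queue, broker, mirror, front]
Visit leaf → queue [node, queue, broker, mirror, front]
Visit node → queue [queue, broker, mirror, front]
Visit queue → queue [broker, mirror, front]
Visit broker → queue [mirror, front]
Visit mirror → queue [front]
Visit front → queue []

Visit order: shard, core, edge, ledger, mesh, bridge, sink, store, hub, index, ingest, leaf, node, queue, broker, mirror, front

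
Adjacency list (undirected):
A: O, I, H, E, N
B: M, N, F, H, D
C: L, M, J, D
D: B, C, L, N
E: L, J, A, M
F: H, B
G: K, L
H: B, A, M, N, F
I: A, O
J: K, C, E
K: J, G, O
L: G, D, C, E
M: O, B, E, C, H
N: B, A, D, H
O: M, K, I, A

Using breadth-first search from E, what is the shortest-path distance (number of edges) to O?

Level 0: E
Level 1: A, J, L, M
Level 2: B, C, D, G, H, I, K, N, O
Level 3: F
O first appears at level 2.

2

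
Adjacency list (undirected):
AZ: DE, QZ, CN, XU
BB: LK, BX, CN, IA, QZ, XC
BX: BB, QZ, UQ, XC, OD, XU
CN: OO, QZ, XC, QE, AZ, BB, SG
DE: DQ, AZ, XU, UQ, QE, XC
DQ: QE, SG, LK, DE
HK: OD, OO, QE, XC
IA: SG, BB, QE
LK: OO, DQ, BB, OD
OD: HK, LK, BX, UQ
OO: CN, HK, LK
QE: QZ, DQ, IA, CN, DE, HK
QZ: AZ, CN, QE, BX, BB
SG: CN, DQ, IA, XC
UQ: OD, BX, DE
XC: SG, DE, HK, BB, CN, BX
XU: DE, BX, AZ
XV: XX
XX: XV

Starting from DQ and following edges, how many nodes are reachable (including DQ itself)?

17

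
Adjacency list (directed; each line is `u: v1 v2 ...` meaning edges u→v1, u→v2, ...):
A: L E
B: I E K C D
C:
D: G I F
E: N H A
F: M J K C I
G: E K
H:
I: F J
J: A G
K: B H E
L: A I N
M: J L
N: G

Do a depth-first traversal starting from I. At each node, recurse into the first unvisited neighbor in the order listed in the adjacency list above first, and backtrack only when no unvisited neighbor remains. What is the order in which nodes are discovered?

I → F → M → J → A → L → N → G → E → H → K → B → C → D

Visit I
I → F
F → M
M → J
J → A
A → L
L → N
N → G
G → E
E → H
G → K
K → B
B → C
B → D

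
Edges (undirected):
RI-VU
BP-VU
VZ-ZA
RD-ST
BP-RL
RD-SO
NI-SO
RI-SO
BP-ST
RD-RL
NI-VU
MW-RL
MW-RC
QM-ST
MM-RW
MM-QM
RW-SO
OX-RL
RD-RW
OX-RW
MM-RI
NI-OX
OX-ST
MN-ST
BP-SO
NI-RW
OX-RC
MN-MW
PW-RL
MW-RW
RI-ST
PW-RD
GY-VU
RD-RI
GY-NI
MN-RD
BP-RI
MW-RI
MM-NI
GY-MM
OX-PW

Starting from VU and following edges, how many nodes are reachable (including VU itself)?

17

BFS from VU visits: VU, RI, NI, GY, BP, ST, SO, RD, MW, MM, RW, OX, RL, QM, MN, PW, RC
Reachable nodes: 17 of 19 total.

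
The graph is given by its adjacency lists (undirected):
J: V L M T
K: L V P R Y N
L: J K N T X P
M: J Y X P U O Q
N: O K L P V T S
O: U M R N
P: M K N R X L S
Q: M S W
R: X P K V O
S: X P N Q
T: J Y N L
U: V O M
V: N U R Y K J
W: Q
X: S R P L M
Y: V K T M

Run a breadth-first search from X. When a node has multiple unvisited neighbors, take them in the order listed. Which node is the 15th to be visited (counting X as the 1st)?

U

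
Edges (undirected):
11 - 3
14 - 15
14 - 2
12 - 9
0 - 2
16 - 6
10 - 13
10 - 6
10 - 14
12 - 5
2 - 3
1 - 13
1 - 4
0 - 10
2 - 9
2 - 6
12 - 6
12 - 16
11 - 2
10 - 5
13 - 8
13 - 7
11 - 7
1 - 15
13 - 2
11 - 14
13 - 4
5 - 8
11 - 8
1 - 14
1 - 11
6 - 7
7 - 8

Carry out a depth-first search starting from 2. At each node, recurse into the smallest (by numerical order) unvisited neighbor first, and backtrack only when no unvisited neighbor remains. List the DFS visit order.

2 -> 0 -> 10 -> 5 -> 8 -> 7 -> 6 -> 12 -> 9 -> 16 -> 11 -> 1 -> 4 -> 13 -> 14 -> 15 -> 3

Visit 2
2 → 0
0 → 10
10 → 5
5 → 8
8 → 7
7 → 6
6 → 12
12 → 9
12 → 16
7 → 11
11 → 1
1 → 4
4 → 13
1 → 14
14 → 15
11 → 3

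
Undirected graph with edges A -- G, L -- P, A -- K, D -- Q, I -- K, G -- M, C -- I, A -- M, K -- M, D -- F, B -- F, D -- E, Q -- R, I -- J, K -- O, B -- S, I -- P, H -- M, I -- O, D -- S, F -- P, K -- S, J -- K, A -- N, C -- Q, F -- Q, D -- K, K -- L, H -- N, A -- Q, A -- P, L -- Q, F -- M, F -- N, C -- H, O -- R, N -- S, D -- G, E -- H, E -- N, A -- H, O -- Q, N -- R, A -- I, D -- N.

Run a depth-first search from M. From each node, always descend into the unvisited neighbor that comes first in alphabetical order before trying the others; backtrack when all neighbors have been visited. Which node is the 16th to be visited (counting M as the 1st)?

Visit M
M → A
A → G
G → D
D → E
E → H
H → C
C → I
I → J
J → K
K → L
L → P
P → F
F → B
B → S
S → N
N → R
R → O
O → Q

Visit order: M, A, G, D, E, H, C, I, J, K, L, P, F, B, S, N, R, O, Q

N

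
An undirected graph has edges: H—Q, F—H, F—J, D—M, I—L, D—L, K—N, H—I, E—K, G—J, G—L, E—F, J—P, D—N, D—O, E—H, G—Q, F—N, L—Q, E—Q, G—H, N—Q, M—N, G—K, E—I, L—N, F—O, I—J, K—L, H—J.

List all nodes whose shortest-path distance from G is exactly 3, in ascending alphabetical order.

M, O

Level 0: G
Level 1: H, J, K, L, Q
Level 2: D, E, F, I, N, P
Level 3: M, O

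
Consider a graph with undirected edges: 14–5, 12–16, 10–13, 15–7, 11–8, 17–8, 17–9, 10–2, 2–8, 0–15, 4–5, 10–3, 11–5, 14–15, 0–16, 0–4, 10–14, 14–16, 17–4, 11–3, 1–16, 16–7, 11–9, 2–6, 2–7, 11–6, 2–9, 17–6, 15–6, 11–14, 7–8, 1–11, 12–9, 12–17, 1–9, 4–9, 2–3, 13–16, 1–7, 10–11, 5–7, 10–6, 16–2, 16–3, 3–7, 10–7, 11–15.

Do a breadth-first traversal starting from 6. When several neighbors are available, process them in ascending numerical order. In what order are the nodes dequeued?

Visit 6; enqueue 2, 10, 11, 15, 17 → queue [2, 10, 11, 15, 17]
Visit 2; enqueue 3, 7, 8, 9, 16 → queue [10, 11, 15, 17, 3, 7, 8, 9, 16]
Visit 10; enqueue 13, 14 → queue [11, 15, 17, 3, 7, 8, 9, 16, 13, 14]
Visit 11; enqueue 1, 5 → queue [15, 17, 3, 7, 8, 9, 16, 13, 14, 1, 5]
Visit 15; enqueue 0 → queue [17, 3, 7, 8, 9, 16, 13, 14, 1, 5, 0]
Visit 17; enqueue 4, 12 → queue [3, 7, 8, 9, 16, 13, 14, 1, 5, 0, 4, 12]
Visit 3 → queue [7, 8, 9, 16, 13, 14, 1, 5, 0, 4, 12]
Visit 7 → queue [8, 9, 16, 13, 14, 1, 5, 0, 4, 12]
Visit 8 → queue [9, 16, 13, 14, 1, 5, 0, 4, 12]
Visit 9 → queue [16, 13, 14, 1, 5, 0, 4, 12]
Visit 16 → queue [13, 14, 1, 5, 0, 4, 12]
Visit 13 → queue [14, 1, 5, 0, 4, 12]
Visit 14 → queue [1, 5, 0, 4, 12]
Visit 1 → queue [5, 0, 4, 12]
Visit 5 → queue [0, 4, 12]
Visit 0 → queue [4, 12]
Visit 4 → queue [12]
Visit 12 → queue []

6, 2, 10, 11, 15, 17, 3, 7, 8, 9, 16, 13, 14, 1, 5, 0, 4, 12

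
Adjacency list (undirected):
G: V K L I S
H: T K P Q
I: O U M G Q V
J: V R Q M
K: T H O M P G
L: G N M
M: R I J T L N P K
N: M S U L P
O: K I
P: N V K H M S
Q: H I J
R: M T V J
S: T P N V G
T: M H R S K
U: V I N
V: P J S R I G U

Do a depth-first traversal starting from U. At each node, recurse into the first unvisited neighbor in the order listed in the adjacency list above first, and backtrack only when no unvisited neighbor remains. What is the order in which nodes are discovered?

U, V, P, N, M, R, T, H, K, O, I, G, L, S, Q, J

Visit U
U → V
V → P
P → N
N → M
M → R
R → T
T → H
H → K
K → O
O → I
I → G
G → L
G → S
I → Q
Q → J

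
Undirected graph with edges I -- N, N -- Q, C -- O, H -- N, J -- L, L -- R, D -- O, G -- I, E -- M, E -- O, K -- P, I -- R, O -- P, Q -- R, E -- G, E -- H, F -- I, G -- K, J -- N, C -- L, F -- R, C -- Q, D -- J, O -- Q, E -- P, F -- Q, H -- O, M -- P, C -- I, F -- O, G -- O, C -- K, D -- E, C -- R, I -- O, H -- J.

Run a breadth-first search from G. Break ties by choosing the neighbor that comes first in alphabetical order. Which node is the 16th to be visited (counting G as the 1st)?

L

Visit G; enqueue E, I, K, O → queue [E, I, K, O]
Visit E; enqueue D, H, M, P → queue [I, K, O, D, H, M, P]
Visit I; enqueue C, F, N, R → queue [K, O, D, H, M, P, C, F, N, R]
Visit K → queue [O, D, H, M, P, C, F, N, R]
Visit O; enqueue Q → queue [D, H, M, P, C, F, N, R, Q]
Visit D; enqueue J → queue [H, M, P, C, F, N, R, Q, J]
Visit H → queue [M, P, C, F, N, R, Q, J]
Visit M → queue [P, C, F, N, R, Q, J]
Visit P → queue [C, F, N, R, Q, J]
Visit C; enqueue L → queue [F, N, R, Q, J, L]
Visit F → queue [N, R, Q, J, L]
Visit N → queue [R, Q, J, L]
Visit R → queue [Q, J, L]
Visit Q → queue [J, L]
Visit J → queue [L]
Visit L → queue []

Visit order: G, E, I, K, O, D, H, M, P, C, F, N, R, Q, J, L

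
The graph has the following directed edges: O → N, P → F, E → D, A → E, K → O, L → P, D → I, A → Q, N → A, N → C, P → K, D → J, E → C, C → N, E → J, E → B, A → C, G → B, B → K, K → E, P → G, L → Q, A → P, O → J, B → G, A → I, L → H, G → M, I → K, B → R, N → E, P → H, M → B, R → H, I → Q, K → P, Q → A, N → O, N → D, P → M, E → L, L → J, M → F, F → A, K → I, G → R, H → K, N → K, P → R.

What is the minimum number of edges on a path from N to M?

3

Level 0: N
Level 1: A, C, D, E, K, O
Level 2: B, I, J, L, P, Q
Level 3: F, G, H, M, R
M first appears at level 3.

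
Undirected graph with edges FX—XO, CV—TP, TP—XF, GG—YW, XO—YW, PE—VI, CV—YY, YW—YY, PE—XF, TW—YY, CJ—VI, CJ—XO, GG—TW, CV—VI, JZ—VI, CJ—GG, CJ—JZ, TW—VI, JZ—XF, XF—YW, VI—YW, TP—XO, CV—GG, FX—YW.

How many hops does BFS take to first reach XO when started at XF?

2

Level 0: XF
Level 1: JZ, PE, TP, YW
Level 2: CJ, CV, FX, GG, VI, XO, YY
Level 3: TW
XO first appears at level 2.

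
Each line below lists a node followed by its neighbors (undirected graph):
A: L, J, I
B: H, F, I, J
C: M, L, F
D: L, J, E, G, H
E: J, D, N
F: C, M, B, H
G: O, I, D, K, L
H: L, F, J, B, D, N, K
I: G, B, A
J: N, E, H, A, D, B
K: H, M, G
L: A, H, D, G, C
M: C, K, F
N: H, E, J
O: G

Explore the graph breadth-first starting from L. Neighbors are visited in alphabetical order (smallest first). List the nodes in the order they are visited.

Visit L; enqueue A, C, D, G, H → queue [A, C, D, G, H]
Visit A; enqueue I, J → queue [C, D, G, H, I, J]
Visit C; enqueue F, M → queue [D, G, H, I, J, F, M]
Visit D; enqueue E → queue [G, H, I, J, F, M, E]
Visit G; enqueue K, O → queue [H, I, J, F, M, E, K, O]
Visit H; enqueue B, N → queue [I, J, F, M, E, K, O, B, N]
Visit I → queue [J, F, M, E, K, O, B, N]
Visit J → queue [F, M, E, K, O, B, N]
Visit F → queue [M, E, K, O, B, N]
Visit M → queue [E, K, O, B, N]
Visit E → queue [K, O, B, N]
Visit K → queue [O, B, N]
Visit O → queue [B, N]
Visit B → queue [N]
Visit N → queue []

L, A, C, D, G, H, I, J, F, M, E, K, O, B, N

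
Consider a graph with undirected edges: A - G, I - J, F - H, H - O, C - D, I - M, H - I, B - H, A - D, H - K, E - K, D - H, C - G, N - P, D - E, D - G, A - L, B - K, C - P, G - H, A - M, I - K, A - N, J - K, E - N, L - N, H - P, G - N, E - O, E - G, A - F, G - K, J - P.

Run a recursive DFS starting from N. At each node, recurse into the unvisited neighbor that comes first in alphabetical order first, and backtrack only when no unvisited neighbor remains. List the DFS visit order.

N, A, D, C, G, E, K, B, H, F, I, J, P, M, O, L

Visit N
N → A
A → D
D → C
C → G
G → E
E → K
K → B
B → H
H → F
H → I
I → J
J → P
I → M
H → O
A → L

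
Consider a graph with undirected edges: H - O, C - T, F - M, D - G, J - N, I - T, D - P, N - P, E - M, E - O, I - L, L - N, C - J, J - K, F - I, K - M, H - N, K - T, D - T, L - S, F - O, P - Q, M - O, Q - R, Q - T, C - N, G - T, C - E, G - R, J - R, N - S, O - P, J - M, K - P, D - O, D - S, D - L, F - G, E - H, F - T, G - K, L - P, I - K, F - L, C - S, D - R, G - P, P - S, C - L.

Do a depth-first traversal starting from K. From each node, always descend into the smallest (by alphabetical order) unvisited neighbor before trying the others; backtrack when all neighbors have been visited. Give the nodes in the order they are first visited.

K, G, D, L, C, E, H, N, J, M, F, I, T, Q, P, O, S, R

Visit K
K → G
G → D
D → L
L → C
C → E
E → H
H → N
N → J
J → M
M → F
F → I
I → T
T → Q
Q → P
P → O
P → S
Q → R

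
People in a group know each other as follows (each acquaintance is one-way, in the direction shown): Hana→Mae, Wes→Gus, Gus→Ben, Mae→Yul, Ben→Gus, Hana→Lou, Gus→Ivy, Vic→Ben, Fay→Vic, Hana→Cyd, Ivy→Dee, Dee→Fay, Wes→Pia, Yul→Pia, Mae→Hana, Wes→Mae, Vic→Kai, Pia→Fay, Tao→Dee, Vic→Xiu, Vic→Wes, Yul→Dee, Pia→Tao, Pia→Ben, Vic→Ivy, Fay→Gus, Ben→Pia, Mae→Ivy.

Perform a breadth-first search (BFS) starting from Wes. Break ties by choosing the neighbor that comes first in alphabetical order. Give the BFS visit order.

Visit Wes; enqueue Gus, Mae, Pia → queue [Gus, Mae, Pia]
Visit Gus; enqueue Ben, Ivy → queue [Mae, Pia, Ben, Ivy]
Visit Mae; enqueue Hana, Yul → queue [Pia, Ben, Ivy, Hana, Yul]
Visit Pia; enqueue Fay, Tao → queue [Ben, Ivy, Hana, Yul, Fay, Tao]
Visit Ben → queue [Ivy, Hana, Yul, Fay, Tao]
Visit Ivy; enqueue Dee → queue [Hana, Yul, Fay, Tao, Dee]
Visit Hana; enqueue Cyd, Lou → queue [Yul, Fay, Tao, Dee, Cyd, Lou]
Visit Yul → queue [Fay, Tao, Dee, Cyd, Lou]
Visit Fay; enqueue Vic → queue [Tao, Dee, Cyd, Lou, Vic]
Visit Tao → queue [Dee, Cyd, Lou, Vic]
Visit Dee → queue [Cyd, Lou, Vic]
Visit Cyd → queue [Lou, Vic]
Visit Lou → queue [Vic]
Visit Vic; enqueue Kai, Xiu → queue [Kai, Xiu]
Visit Kai → queue [Xiu]
Visit Xiu → queue []

Wes, Gus, Mae, Pia, Ben, Ivy, Hana, Yul, Fay, Tao, Dee, Cyd, Lou, Vic, Kai, Xiu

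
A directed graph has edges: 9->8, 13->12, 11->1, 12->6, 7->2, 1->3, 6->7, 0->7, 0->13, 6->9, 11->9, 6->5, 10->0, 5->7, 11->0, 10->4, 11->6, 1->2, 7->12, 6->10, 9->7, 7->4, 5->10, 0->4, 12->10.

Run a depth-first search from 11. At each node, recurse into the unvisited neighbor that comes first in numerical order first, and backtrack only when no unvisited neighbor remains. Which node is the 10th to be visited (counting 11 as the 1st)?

9

Visit 11
11 → 0
0 → 4
0 → 7
7 → 2
7 → 12
12 → 6
6 → 5
5 → 10
6 → 9
9 → 8
0 → 13
11 → 1
1 → 3

Visit order: 11, 0, 4, 7, 2, 12, 6, 5, 10, 9, 8, 13, 1, 3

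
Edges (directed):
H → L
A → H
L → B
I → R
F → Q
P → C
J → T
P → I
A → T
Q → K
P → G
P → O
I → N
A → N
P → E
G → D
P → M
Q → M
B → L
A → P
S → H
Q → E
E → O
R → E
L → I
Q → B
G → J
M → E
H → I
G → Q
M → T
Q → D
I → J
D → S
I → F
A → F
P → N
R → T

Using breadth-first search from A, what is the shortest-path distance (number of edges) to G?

Level 0: A
Level 1: F, H, N, P, T
Level 2: C, E, G, I, L, M, O, Q
Level 3: B, D, J, K, R
Level 4: S
G first appears at level 2.

2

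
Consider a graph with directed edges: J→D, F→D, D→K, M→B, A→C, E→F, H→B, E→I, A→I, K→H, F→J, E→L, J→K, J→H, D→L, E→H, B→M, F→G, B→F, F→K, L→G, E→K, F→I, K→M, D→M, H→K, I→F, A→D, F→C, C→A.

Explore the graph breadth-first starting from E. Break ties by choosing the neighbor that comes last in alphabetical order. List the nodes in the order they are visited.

Visit E; enqueue L, K, I, H, F → queue [L, K, I, H, F]
Visit L; enqueue G → queue [K, I, H, F, G]
Visit K; enqueue M → queue [I, H, F, G, M]
Visit I → queue [H, F, G, M]
Visit H; enqueue B → queue [F, G, M, B]
Visit F; enqueue J, D, C → queue [G, M, B, J, D, C]
Visit G → queue [M, B, J, D, C]
Visit M → queue [B, J, D, C]
Visit B → queue [J, D, C]
Visit J → queue [D, C]
Visit D → queue [C]
Visit C; enqueue A → queue [A]
Visit A → queue []

E, L, K, I, H, F, G, M, B, J, D, C, A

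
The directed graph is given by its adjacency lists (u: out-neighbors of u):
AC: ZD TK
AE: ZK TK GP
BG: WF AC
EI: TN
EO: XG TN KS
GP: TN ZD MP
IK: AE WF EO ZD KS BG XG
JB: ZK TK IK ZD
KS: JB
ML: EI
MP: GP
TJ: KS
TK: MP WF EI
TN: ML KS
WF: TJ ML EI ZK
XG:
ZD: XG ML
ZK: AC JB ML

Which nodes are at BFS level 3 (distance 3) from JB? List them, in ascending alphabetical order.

GP, TJ, TN

Level 0: JB
Level 1: IK, TK, ZD, ZK
Level 2: AC, AE, BG, EI, EO, KS, ML, MP, WF, XG
Level 3: GP, TJ, TN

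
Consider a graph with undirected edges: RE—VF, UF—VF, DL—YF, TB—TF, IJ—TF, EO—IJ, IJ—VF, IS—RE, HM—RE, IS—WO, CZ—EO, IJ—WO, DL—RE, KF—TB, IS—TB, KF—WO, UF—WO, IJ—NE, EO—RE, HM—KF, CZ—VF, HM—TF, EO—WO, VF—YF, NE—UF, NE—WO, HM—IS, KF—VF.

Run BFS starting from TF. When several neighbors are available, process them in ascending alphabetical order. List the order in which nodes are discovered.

TF, HM, IJ, TB, IS, KF, RE, EO, NE, VF, WO, DL, CZ, UF, YF

Visit TF; enqueue HM, IJ, TB → queue [HM, IJ, TB]
Visit HM; enqueue IS, KF, RE → queue [IJ, TB, IS, KF, RE]
Visit IJ; enqueue EO, NE, VF, WO → queue [TB, IS, KF, RE, EO, NE, VF, WO]
Visit TB → queue [IS, KF, RE, EO, NE, VF, WO]
Visit IS → queue [KF, RE, EO, NE, VF, WO]
Visit KF → queue [RE, EO, NE, VF, WO]
Visit RE; enqueue DL → queue [EO, NE, VF, WO, DL]
Visit EO; enqueue CZ → queue [NE, VF, WO, DL, CZ]
Visit NE; enqueue UF → queue [VF, WO, DL, CZ, UF]
Visit VF; enqueue YF → queue [WO, DL, CZ, UF, YF]
Visit WO → queue [DL, CZ, UF, YF]
Visit DL → queue [CZ, UF, YF]
Visit CZ → queue [UF, YF]
Visit UF → queue [YF]
Visit YF → queue []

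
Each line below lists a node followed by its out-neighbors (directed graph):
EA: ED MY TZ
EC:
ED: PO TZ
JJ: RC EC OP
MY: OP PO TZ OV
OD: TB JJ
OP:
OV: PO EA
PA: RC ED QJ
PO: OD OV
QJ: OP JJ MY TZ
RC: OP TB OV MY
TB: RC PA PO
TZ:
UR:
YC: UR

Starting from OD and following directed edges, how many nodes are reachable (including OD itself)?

14

BFS from OD visits: OD, TB, JJ, RC, PA, PO, EC, OP, OV, MY, ED, QJ, EA, TZ
Reachable nodes: 14 of 16 total.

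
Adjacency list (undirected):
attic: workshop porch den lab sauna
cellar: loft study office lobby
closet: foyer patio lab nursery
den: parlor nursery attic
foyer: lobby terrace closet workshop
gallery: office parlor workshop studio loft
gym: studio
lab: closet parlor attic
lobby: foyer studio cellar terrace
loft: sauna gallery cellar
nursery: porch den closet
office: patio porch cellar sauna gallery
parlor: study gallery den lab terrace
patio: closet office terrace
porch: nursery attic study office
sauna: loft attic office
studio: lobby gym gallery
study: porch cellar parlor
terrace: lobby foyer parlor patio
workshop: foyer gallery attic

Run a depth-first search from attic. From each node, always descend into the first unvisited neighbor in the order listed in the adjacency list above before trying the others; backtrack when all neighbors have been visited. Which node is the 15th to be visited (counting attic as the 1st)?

nursery

Visit attic
attic → workshop
workshop → foyer
foyer → lobby
lobby → studio
studio → gym
studio → gallery
gallery → office
office → patio
patio → closet
closet → lab
lab → parlor
parlor → study
study → porch
porch → nursery
nursery → den
study → cellar
cellar → loft
loft → sauna
parlor → terrace

Visit order: attic, workshop, foyer, lobby, studio, gym, gallery, office, patio, closet, lab, parlor, study, porch, nursery, den, cellar, loft, sauna, terrace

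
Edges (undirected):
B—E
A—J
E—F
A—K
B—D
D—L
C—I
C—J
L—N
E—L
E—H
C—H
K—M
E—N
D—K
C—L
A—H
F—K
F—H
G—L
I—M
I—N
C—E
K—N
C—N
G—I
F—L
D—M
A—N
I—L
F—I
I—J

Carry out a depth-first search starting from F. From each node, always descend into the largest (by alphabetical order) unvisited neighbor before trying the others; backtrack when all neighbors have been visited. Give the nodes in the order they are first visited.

Visit F
F → L
L → N
N → K
K → M
M → I
I → J
J → C
C → H
H → E
E → B
B → D
H → A
I → G

F, L, N, K, M, I, J, C, H, E, B, D, A, G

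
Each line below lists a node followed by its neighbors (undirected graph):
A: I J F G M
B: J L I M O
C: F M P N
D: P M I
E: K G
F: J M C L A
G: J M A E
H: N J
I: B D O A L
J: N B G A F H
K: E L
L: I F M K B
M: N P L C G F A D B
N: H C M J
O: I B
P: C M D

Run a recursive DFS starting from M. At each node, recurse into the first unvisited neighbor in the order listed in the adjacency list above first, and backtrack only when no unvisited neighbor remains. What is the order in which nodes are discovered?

Visit M
M → N
N → H
H → J
J → B
B → L
L → I
I → D
D → P
P → C
C → F
F → A
A → G
G → E
E → K
I → O

M N H J B L I D P C F A G E K O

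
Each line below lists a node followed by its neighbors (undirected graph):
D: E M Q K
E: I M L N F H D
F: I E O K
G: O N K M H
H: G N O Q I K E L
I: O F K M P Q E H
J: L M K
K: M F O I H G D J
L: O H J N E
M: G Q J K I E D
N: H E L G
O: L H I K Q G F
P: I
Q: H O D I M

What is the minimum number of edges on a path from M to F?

Level 0: M
Level 1: D, E, G, I, J, K, Q
Level 2: F, H, L, N, O, P
F first appears at level 2.

2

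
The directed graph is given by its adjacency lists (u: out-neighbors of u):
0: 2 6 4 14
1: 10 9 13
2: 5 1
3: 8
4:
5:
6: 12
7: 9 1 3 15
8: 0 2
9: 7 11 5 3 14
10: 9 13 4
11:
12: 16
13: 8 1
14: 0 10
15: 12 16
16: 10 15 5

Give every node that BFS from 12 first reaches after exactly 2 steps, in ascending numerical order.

5, 10, 15

Level 0: 12
Level 1: 16
Level 2: 5, 10, 15
Level 3: 4, 9, 13
Level 4: 1, 3, 7, 8, 11, 14
Level 5: 0, 2
Level 6: 6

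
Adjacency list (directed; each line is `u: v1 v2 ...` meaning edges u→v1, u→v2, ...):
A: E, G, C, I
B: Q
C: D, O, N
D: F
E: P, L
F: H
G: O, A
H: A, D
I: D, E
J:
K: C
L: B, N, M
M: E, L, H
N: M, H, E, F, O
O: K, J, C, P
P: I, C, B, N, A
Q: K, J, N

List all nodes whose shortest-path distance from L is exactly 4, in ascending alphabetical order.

G, I

Level 0: L
Level 1: B, M, N
Level 2: E, F, H, O, Q
Level 3: A, C, D, J, K, P
Level 4: G, I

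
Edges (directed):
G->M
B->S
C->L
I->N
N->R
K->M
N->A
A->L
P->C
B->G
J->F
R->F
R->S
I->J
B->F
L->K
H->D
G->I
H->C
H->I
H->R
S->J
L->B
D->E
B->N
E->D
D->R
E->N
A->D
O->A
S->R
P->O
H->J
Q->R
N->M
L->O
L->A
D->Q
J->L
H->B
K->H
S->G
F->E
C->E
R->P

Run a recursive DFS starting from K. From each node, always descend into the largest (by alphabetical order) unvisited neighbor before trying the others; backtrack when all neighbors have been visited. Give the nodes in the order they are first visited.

Visit K
K → M
K → H
H → R
R → S
S → J
J → L
L → O
O → A
A → D
D → Q
D → E
E → N
L → B
B → G
G → I
B → F
R → P
P → C

K M H R S J L O A D Q E N B G I F P C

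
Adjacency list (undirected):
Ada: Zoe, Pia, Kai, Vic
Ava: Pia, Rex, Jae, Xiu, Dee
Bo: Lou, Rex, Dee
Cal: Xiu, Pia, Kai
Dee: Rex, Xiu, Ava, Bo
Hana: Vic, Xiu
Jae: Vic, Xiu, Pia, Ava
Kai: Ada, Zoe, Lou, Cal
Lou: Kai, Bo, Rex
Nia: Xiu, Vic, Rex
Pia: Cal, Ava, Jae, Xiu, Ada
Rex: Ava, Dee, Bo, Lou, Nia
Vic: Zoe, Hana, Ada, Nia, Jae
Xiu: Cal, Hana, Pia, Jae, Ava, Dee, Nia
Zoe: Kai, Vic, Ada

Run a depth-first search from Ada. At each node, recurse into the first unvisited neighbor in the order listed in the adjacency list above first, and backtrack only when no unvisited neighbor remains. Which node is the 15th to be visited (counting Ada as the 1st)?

Dee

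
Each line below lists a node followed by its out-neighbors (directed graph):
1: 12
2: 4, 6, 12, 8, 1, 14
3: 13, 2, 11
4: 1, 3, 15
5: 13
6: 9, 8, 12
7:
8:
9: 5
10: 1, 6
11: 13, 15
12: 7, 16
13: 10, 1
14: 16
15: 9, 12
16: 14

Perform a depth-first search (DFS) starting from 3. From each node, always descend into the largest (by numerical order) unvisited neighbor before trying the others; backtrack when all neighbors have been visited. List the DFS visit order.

Visit 3
3 → 13
13 → 10
10 → 6
6 → 12
12 → 16
16 → 14
12 → 7
6 → 9
9 → 5
6 → 8
10 → 1
3 → 11
11 → 15
3 → 2
2 → 4

3, 13, 10, 6, 12, 16, 14, 7, 9, 5, 8, 1, 11, 15, 2, 4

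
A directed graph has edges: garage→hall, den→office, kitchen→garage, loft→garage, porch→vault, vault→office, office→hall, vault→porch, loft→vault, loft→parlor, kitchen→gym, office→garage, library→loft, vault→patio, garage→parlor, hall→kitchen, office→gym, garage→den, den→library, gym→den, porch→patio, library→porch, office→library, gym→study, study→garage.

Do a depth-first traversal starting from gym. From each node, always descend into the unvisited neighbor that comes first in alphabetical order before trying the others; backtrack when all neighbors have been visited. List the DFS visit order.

gym -> den -> library -> loft -> garage -> hall -> kitchen -> parlor -> vault -> office -> patio -> porch -> study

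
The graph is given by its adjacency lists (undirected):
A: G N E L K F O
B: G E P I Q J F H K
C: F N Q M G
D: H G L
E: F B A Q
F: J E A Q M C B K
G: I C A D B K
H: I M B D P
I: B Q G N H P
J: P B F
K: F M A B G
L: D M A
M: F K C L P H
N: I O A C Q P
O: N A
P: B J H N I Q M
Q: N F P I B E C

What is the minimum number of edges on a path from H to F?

Level 0: H
Level 1: B, D, I, M, P
Level 2: C, E, F, G, J, K, L, N, Q
Level 3: A, O
F first appears at level 2.

2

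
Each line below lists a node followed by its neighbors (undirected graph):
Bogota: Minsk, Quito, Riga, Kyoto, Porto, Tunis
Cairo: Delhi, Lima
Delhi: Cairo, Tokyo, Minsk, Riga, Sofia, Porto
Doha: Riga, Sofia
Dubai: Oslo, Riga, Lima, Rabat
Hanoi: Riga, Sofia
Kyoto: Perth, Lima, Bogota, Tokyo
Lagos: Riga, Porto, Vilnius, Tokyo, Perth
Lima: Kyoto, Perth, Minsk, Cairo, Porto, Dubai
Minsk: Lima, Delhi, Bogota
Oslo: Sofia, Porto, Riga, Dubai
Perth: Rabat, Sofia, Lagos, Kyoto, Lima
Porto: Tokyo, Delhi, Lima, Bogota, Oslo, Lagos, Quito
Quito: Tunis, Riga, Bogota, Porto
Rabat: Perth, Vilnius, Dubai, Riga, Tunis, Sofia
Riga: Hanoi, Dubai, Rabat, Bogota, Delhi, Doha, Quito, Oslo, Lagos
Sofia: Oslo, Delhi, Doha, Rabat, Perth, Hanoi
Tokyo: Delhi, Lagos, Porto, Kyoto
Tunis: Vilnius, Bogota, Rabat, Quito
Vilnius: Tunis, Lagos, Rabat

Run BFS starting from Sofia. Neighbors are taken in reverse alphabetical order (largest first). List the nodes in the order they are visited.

Visit Sofia; enqueue Rabat, Perth, Oslo, Hanoi, Doha, Delhi → queue [Rabat, Perth, Oslo, Hanoi, Doha, Delhi]
Visit Rabat; enqueue Vilnius, Tunis, Riga, Dubai → queue [Perth, Oslo, Hanoi, Doha, Delhi, Vilnius, Tunis, Riga, Dubai]
Visit Perth; enqueue Lima, Lagos, Kyoto → queue [Oslo, Hanoi, Doha, Delhi, Vilnius, Tunis, Riga, Dubai, Lima, Lagos, Kyoto]
Visit Oslo; enqueue Porto → queue [Hanoi, Doha, Delhi, Vilnius, Tunis, Riga, Dubai, Lima, Lagos, Kyoto, Porto]
Visit Hanoi → queue [Doha, Delhi, Vilnius, Tunis, Riga, Dubai, Lima, Lagos, Kyoto, Porto]
Visit Doha → queue [Delhi, Vilnius, Tunis, Riga, Dubai, Lima, Lagos, Kyoto, Porto]
Visit Delhi; enqueue Tokyo, Minsk, Cairo → queue [Vilnius, Tunis, Riga, Dubai, Lima, Lagos, Kyoto, Porto, Tokyo, Minsk, Cairo]
Visit Vilnius → queue [Tunis, Riga, Dubai, Lima, Lagos, Kyoto, Porto, Tokyo, Minsk, Cairo]
Visit Tunis; enqueue Quito, Bogota → queue [Riga, Dubai, Lima, Lagos, Kyoto, Porto, Tokyo, Minsk, Cairo, Quito, Bogota]
Visit Riga → queue [Dubai, Lima, Lagos, Kyoto, Porto, Tokyo, Minsk, Cairo, Quito, Bogota]
Visit Dubai → queue [Lima, Lagos, Kyoto, Porto, Tokyo, Minsk, Cairo, Quito, Bogota]
Visit Lima → queue [Lagos, Kyoto, Porto, Tokyo, Minsk, Cairo, Quito, Bogota]
Visit Lagos → queue [Kyoto, Porto, Tokyo, Minsk, Cairo, Quito, Bogota]
Visit Kyoto → queue [Porto, Tokyo, Minsk, Cairo, Quito, Bogota]
Visit Porto → queue [Tokyo, Minsk, Cairo, Quito, Bogota]
Visit Tokyo → queue [Minsk, Cairo, Quito, Bogota]
Visit Minsk → queue [Cairo, Quito, Bogota]
Visit Cairo → queue [Quito, Bogota]
Visit Quito → queue [Bogota]
Visit Bogota → queue []

Sofia → Rabat → Perth → Oslo → Hanoi → Doha → Delhi → Vilnius → Tunis → Riga → Dubai → Lima → Lagos → Kyoto → Porto → Tokyo → Minsk → Cairo → Quito → Bogota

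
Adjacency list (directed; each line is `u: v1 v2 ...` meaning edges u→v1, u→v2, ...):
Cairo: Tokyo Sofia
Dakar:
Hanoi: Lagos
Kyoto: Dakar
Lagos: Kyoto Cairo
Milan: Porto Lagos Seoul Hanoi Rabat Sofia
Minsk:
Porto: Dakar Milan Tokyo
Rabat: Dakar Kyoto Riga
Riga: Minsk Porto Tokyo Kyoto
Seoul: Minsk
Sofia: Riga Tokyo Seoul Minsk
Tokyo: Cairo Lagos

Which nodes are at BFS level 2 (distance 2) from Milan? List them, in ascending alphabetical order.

Level 0: Milan
Level 1: Hanoi, Lagos, Porto, Rabat, Seoul, Sofia
Level 2: Cairo, Dakar, Kyoto, Minsk, Riga, Tokyo

Cairo, Dakar, Kyoto, Minsk, Riga, Tokyo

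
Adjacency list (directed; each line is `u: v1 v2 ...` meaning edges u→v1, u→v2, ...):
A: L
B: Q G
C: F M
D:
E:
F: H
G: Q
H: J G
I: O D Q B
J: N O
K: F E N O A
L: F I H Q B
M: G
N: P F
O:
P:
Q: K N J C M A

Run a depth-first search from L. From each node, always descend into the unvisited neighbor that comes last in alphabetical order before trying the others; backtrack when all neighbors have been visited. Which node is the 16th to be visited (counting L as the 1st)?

Visit L
L → Q
Q → N
N → P
N → F
F → H
H → J
J → O
H → G
Q → M
Q → K
K → E
K → A
Q → C
L → I
I → D
I → B

Visit order: L, Q, N, P, F, H, J, O, G, M, K, E, A, C, I, D, B

D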